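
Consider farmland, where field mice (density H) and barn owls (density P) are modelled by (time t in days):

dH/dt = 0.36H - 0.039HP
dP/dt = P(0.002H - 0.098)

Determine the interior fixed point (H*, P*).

H* ≈ 49, P* ≈ 9.23

Set dP/dt = 0 with P > 0: 0.002H - 0.098 = 0, so H* = 0.098/0.002 = 49.
Set dH/dt = 0 with H > 0: 0.36 - 0.039P = 0, so P* = 0.36/0.039 = 9.23.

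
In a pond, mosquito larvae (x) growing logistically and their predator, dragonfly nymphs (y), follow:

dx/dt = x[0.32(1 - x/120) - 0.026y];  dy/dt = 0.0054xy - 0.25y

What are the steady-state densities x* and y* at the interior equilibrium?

From dy/dt = 0 with y > 0: 0.0054x* = 0.25, so x* = 46.3.
Substitute into dx/dt = 0: 0.32(1 - 46.3/120) = 0.026y*.
The bracket is 0.614, giving y* = 0.197/0.026 = 7.56.

x* ≈ 46.3, y* ≈ 7.56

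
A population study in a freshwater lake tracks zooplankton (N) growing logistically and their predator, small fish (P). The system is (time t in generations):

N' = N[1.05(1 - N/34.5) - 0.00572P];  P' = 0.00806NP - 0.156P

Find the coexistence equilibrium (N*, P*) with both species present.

N* ≈ 19.4, P* ≈ 80.6

From dP/dt = 0 with P > 0: 0.00806N* = 0.156, so N* = 19.4.
Substitute into dN/dt = 0: 1.05(1 - 19.4/34.5) = 0.00572P*.
The bracket is 0.439, giving P* = 0.461/0.00572 = 80.6.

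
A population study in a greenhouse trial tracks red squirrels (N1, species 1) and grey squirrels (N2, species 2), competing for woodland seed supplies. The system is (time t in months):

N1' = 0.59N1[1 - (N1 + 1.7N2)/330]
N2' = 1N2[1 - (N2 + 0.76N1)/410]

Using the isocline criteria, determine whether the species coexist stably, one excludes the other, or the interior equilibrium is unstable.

species 2 excludes species 1

Compare the nullcline intercepts: K1/α12 = 330/1.7 = 194 < K2 = 410; K2/α21 = 410/0.76 = 539 > K1 = 330.
Since the inequalities point opposite ways, species 2 can invade but species 1 cannot.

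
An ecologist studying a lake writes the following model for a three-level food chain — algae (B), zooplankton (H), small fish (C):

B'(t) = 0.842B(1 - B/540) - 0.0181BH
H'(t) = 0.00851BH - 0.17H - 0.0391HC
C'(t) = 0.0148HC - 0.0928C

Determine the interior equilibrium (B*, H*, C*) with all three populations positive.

B* ≈ 467, H* ≈ 6.27, C* ≈ 97.3

From dC/dt = 0: 0.0148H* = 0.0928, so H* = 6.27.
From dB/dt = 0: 0.842(1 - B*/540) = 0.0181·6.27, giving B* = 540·(1 - 0.135) = 467.
From dH/dt = 0: 0.00851·467 - 0.17 = 0.0391C*, so C* = 3.81/0.0391 = 97.3.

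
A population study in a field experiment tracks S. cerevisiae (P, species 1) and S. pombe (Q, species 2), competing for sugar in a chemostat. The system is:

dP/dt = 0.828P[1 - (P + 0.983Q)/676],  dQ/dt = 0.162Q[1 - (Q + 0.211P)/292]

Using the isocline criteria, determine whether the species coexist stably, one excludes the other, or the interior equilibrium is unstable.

stable coexistence

Compare the nullcline intercepts: K1/α12 = 676/0.983 = 688 > K2 = 292; K2/α21 = 292/0.211 = 1380 > K1 = 676.
Since both inequalities hold, each species can invade when rare, so the interior equilibrium is stable.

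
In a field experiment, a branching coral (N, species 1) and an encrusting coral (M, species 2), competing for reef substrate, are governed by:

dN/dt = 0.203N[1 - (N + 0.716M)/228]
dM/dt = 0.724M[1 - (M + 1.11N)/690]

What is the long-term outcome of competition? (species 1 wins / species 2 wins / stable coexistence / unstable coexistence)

Compare the nullcline intercepts: K1/α12 = 228/0.716 = 318 < K2 = 690; K2/α21 = 690/1.11 = 622 > K1 = 228.
Since the inequalities point opposite ways, species 2 can invade but species 1 cannot.

species 2 excludes species 1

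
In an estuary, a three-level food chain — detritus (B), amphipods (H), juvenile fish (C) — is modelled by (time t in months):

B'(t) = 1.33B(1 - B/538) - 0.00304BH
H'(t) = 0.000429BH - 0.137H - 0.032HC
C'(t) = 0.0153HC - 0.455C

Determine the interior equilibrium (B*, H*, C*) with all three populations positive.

B* ≈ 501, H* ≈ 29.7, C* ≈ 2.44

From dC/dt = 0: 0.0153H* = 0.455, so H* = 29.7.
From dB/dt = 0: 1.33(1 - B*/538) = 0.00304·29.7, giving B* = 538·(1 - 0.068) = 501.
From dH/dt = 0: 0.000429·501 - 0.137 = 0.032C*, so C* = 0.0781/0.032 = 2.44.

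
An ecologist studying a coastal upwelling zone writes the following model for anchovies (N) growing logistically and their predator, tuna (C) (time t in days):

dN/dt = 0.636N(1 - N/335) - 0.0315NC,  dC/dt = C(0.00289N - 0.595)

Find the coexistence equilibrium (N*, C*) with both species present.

N* ≈ 206, C* ≈ 7.78

From dC/dt = 0 with C > 0: 0.00289N* = 0.595, so N* = 206.
Substitute into dN/dt = 0: 0.636(1 - 206/335) = 0.0315C*.
The bracket is 0.385, giving C* = 0.245/0.0315 = 7.78.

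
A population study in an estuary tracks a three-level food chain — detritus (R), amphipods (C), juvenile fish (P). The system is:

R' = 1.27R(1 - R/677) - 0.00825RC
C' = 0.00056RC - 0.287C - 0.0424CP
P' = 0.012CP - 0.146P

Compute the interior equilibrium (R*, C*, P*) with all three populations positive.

From dP/dt = 0: 0.012C* = 0.146, so C* = 12.2.
From dR/dt = 0: 1.27(1 - R*/677) = 0.00825·12.2, giving R* = 677·(1 - 0.079) = 623.
From dC/dt = 0: 0.00056·623 - 0.287 = 0.0424P*, so P* = 0.0622/0.0424 = 1.47.

R* ≈ 623, C* ≈ 12.2, P* ≈ 1.47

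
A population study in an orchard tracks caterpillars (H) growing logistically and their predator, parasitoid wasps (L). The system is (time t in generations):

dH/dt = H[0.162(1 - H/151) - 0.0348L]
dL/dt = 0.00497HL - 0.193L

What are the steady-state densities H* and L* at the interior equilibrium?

H* ≈ 38.8, L* ≈ 3.46

From dL/dt = 0 with L > 0: 0.00497H* = 0.193, so H* = 38.8.
Substitute into dH/dt = 0: 0.162(1 - 38.8/151) = 0.0348L*.
The bracket is 0.743, giving L* = 0.12/0.0348 = 3.46.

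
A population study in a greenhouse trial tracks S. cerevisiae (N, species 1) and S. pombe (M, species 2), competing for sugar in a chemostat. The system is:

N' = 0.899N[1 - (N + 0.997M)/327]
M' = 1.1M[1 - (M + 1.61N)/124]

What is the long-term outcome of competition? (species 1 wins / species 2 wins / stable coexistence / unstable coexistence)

species 1 excludes species 2

Compare the nullcline intercepts: K1/α12 = 327/0.997 = 328 > K2 = 124; K2/α21 = 124/1.61 = 77 < K1 = 327.
Since the inequalities point opposite ways, species 1 can invade but species 2 cannot.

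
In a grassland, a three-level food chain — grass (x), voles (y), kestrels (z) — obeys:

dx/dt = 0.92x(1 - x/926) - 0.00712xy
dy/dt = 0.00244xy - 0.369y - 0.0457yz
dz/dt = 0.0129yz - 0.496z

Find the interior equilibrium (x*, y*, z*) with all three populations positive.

x* ≈ 650, y* ≈ 38.4, z* ≈ 26.7

From dz/dt = 0: 0.0129y* = 0.496, so y* = 38.4.
From dx/dt = 0: 0.92(1 - x*/926) = 0.00712·38.4, giving x* = 926·(1 - 0.298) = 650.
From dy/dt = 0: 0.00244·650 - 0.369 = 0.0457z*, so z* = 1.22/0.0457 = 26.7.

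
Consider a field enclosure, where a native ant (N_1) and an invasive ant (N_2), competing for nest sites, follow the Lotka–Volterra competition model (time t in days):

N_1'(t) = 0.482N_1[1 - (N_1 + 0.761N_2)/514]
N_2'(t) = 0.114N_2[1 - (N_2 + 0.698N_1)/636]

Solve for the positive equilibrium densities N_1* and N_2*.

N_1* ≈ 64, N_2* ≈ 591

Setting both brackets to zero gives the nullclines N_1 + 0.761N_2 = 514 and 0.698N_1 + N_2 = 636.
Substituting N_2 = 636 - 0.698N_1 into the first: N_1(1 - 0.761·0.698) = 514 - 0.761·636.
So N_1* = 30/0.469 = 64, and then N_2* = 636 - 0.698·64 = 591.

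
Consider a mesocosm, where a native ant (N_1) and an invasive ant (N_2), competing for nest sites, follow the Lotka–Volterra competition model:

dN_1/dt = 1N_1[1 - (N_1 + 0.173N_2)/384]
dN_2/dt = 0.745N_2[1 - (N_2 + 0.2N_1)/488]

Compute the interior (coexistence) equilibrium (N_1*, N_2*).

N_1* ≈ 310, N_2* ≈ 426

Setting both brackets to zero gives the nullclines N_1 + 0.173N_2 = 384 and 0.2N_1 + N_2 = 488.
Substituting N_2 = 488 - 0.2N_1 into the first: N_1(1 - 0.173·0.2) = 384 - 0.173·488.
So N_1* = 300/0.965 = 310, and then N_2* = 488 - 0.2·310 = 426.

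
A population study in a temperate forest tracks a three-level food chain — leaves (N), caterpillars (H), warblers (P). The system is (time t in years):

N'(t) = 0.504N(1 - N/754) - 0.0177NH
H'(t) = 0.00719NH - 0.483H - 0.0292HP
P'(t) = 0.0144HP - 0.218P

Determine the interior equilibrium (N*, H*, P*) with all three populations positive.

N* ≈ 353, H* ≈ 15.1, P* ≈ 70.4

From dP/dt = 0: 0.0144H* = 0.218, so H* = 15.1.
From dN/dt = 0: 0.504(1 - N*/754) = 0.0177·15.1, giving N* = 754·(1 - 0.532) = 353.
From dH/dt = 0: 0.00719·353 - 0.483 = 0.0292P*, so P* = 2.06/0.0292 = 70.4.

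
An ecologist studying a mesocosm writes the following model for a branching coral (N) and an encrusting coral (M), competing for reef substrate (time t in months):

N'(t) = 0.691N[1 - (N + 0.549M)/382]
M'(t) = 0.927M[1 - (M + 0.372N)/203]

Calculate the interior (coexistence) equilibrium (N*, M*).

N* ≈ 340, M* ≈ 76.5

Setting both brackets to zero gives the nullclines N + 0.549M = 382 and 0.372N + M = 203.
Substituting M = 203 - 0.372N into the first: N(1 - 0.549·0.372) = 382 - 0.549·203.
So N* = 271/0.796 = 340, and then M* = 203 - 0.372·340 = 76.5.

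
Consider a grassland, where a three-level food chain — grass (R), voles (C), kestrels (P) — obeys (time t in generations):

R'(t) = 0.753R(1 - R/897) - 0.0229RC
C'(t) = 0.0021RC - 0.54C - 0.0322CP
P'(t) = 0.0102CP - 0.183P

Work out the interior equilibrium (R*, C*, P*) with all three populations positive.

From dP/dt = 0: 0.0102C* = 0.183, so C* = 17.9.
From dR/dt = 0: 0.753(1 - R*/897) = 0.0229·17.9, giving R* = 897·(1 - 0.546) = 408.
From dC/dt = 0: 0.0021·408 - 0.54 = 0.0322P*, so P* = 0.316/0.0322 = 9.81.

R* ≈ 408, C* ≈ 17.9, P* ≈ 9.81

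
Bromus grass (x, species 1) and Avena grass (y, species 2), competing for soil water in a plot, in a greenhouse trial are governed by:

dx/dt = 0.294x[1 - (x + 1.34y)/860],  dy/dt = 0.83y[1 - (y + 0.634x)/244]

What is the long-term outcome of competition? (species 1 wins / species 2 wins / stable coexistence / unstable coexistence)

species 1 excludes species 2

Compare the nullcline intercepts: K1/α12 = 860/1.34 = 642 > K2 = 244; K2/α21 = 244/0.634 = 385 < K1 = 860.
Since the inequalities point opposite ways, species 1 can invade but species 2 cannot.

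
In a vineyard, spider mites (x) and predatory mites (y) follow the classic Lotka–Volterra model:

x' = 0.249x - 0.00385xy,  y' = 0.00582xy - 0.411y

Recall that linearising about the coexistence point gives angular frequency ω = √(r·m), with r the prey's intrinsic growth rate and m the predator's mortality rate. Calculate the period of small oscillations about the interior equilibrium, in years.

Here r = 0.249 and m = 0.411, so r·m = 0.102.
ω = √0.102 = 0.32 per year, hence T = 2π/ω ≈ 19.6 years.

T ≈ 19.6 years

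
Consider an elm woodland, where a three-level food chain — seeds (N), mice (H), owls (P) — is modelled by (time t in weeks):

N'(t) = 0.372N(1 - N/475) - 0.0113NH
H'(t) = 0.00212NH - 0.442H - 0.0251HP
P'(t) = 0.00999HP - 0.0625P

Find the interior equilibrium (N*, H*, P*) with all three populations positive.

N* ≈ 385, H* ≈ 6.26, P* ≈ 14.9

From dP/dt = 0: 0.00999H* = 0.0625, so H* = 6.26.
From dN/dt = 0: 0.372(1 - N*/475) = 0.0113·6.26, giving N* = 475·(1 - 0.19) = 385.
From dH/dt = 0: 0.00212·385 - 0.442 = 0.0251P*, so P* = 0.374/0.0251 = 14.9.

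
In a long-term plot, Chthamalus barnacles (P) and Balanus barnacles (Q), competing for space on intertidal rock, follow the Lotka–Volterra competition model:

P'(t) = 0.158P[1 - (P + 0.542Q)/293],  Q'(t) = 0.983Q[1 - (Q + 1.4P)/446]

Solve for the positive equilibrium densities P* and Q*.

Setting both brackets to zero gives the nullclines P + 0.542Q = 293 and 1.4P + Q = 446.
Substituting Q = 446 - 1.4P into the first: P(1 - 0.542·1.4) = 293 - 0.542·446.
So P* = 51.3/0.241 = 213, and then Q* = 446 - 1.4·213 = 148.

P* ≈ 213, Q* ≈ 148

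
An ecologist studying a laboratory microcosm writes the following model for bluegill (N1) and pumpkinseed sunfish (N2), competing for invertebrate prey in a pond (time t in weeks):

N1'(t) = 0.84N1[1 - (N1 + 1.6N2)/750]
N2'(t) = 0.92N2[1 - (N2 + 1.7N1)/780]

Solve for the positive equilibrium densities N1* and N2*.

Setting both brackets to zero gives the nullclines N1 + 1.6N2 = 750 and 1.7N1 + N2 = 780.
Substituting N2 = 780 - 1.7N1 into the first: N1(1 - 1.6·1.7) = 750 - 1.6·780.
So N1* = -498/-1.72 = 290, and then N2* = 780 - 1.7·290 = 288.

N1* ≈ 290, N2* ≈ 288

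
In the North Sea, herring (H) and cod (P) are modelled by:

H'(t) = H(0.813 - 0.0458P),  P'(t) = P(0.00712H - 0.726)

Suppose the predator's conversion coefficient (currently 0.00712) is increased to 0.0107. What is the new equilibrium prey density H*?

At the interior fixed point, setting dP/dt = 0 with P > 0 fixes H* = (predator death rate)/(HP coefficient) — independent of the other coefficients.
With the change, H* = 0.726/0.0107 = 67.9; it falls from 102.

H* ≈ 67.9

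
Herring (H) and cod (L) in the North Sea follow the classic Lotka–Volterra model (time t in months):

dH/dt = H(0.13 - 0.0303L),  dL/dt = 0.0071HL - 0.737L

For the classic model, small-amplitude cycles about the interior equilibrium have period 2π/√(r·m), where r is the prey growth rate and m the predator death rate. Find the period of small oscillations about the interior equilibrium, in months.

Here r = 0.13 and m = 0.737, so r·m = 0.0958.
ω = √0.0958 = 0.31 per month, hence T = 2π/ω ≈ 20.3 months.

T ≈ 20.3 months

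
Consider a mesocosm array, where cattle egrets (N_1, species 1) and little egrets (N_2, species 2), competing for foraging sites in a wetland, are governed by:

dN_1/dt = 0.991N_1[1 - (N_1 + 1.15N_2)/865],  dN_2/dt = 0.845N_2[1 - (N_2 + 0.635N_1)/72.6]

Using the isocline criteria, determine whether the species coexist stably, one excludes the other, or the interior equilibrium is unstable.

Compare the nullcline intercepts: K1/α12 = 865/1.15 = 752 > K2 = 72.6; K2/α21 = 72.6/0.635 = 114 < K1 = 865.
Since the inequalities point opposite ways, species 1 can invade but species 2 cannot.

species 1 excludes species 2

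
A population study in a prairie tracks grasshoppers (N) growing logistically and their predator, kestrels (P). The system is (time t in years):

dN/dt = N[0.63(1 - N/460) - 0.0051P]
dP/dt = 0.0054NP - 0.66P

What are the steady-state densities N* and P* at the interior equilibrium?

N* ≈ 122, P* ≈ 90.7

From dP/dt = 0 with P > 0: 0.0054N* = 0.66, so N* = 122.
Substitute into dN/dt = 0: 0.63(1 - 122/460) = 0.0051P*.
The bracket is 0.734, giving P* = 0.463/0.0051 = 90.7.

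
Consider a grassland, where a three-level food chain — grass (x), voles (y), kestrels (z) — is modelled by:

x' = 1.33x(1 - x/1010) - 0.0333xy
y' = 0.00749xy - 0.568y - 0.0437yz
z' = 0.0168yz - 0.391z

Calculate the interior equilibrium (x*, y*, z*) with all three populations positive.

From dz/dt = 0: 0.0168y* = 0.391, so y* = 23.3.
From dx/dt = 0: 1.33(1 - x*/1010) = 0.0333·23.3, giving x* = 1010·(1 - 0.583) = 421.
From dy/dt = 0: 0.00749·421 - 0.568 = 0.0437z*, so z* = 2.59/0.0437 = 59.2.

x* ≈ 421, y* ≈ 23.3, z* ≈ 59.2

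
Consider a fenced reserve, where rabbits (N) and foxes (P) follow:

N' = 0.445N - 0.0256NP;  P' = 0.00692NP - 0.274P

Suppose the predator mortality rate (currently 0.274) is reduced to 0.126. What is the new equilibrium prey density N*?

N* ≈ 18.2

At the interior fixed point, setting dP/dt = 0 with P > 0 fixes N* = (predator death rate)/(NP coefficient) — independent of the other coefficients.
With the change, N* = 0.126/0.00692 = 18.2; it falls from 39.6.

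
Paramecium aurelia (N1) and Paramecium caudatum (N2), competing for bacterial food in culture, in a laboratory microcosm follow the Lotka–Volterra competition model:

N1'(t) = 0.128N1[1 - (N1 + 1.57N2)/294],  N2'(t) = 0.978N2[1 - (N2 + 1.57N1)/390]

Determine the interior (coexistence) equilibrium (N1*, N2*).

N1* ≈ 217, N2* ≈ 48.9

Setting both brackets to zero gives the nullclines N1 + 1.57N2 = 294 and 1.57N1 + N2 = 390.
Substituting N2 = 390 - 1.57N1 into the first: N1(1 - 1.57·1.57) = 294 - 1.57·390.
So N1* = -318/-1.46 = 217, and then N2* = 390 - 1.57·217 = 48.9.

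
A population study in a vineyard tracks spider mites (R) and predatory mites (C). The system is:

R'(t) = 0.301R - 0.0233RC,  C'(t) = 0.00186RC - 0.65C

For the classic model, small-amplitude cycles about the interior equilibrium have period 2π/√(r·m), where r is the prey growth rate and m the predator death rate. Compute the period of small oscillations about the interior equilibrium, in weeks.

Here r = 0.301 and m = 0.65, so r·m = 0.196.
ω = √0.196 = 0.442 per week, hence T = 2π/ω ≈ 14.2 weeks.

T ≈ 14.2 weeks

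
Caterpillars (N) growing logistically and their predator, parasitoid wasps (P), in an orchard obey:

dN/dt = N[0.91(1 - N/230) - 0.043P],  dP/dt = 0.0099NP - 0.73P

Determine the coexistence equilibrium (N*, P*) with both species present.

From dP/dt = 0 with P > 0: 0.0099N* = 0.73, so N* = 73.7.
Substitute into dN/dt = 0: 0.91(1 - 73.7/230) = 0.043P*.
The bracket is 0.679, giving P* = 0.618/0.043 = 14.4.

N* ≈ 73.7, P* ≈ 14.4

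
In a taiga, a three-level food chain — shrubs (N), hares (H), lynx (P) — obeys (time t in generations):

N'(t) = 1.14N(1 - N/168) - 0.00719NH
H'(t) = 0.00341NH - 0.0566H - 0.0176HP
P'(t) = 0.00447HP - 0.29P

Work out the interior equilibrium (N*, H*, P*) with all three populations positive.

From dP/dt = 0: 0.00447H* = 0.29, so H* = 64.9.
From dN/dt = 0: 1.14(1 - N*/168) = 0.00719·64.9, giving N* = 168·(1 - 0.409) = 99.3.
From dH/dt = 0: 0.00341·99.3 - 0.0566 = 0.0176P*, so P* = 0.282/0.0176 = 16.

N* ≈ 99.3, H* ≈ 64.9, P* ≈ 16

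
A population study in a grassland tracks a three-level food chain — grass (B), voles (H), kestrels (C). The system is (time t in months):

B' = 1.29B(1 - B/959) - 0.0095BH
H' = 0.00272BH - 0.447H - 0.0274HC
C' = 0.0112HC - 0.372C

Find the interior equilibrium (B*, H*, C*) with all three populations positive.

From dC/dt = 0: 0.0112H* = 0.372, so H* = 33.2.
From dB/dt = 0: 1.29(1 - B*/959) = 0.0095·33.2, giving B* = 959·(1 - 0.245) = 724.
From dH/dt = 0: 0.00272·724 - 0.447 = 0.0274C*, so C* = 1.52/0.0274 = 55.6.

B* ≈ 724, H* ≈ 33.2, C* ≈ 55.6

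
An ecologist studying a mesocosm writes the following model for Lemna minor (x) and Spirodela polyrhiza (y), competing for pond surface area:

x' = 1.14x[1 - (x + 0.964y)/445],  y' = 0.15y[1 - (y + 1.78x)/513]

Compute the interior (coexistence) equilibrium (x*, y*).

x* ≈ 69.2, y* ≈ 390

Setting both brackets to zero gives the nullclines x + 0.964y = 445 and 1.78x + y = 513.
Substituting y = 513 - 1.78x into the first: x(1 - 0.964·1.78) = 445 - 0.964·513.
So x* = -49.5/-0.716 = 69.2, and then y* = 513 - 1.78·69.2 = 390.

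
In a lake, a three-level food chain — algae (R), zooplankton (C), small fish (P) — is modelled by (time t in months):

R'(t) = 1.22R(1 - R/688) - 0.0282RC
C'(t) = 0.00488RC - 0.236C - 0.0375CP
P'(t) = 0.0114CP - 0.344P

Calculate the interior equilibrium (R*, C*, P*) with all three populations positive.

From dP/dt = 0: 0.0114C* = 0.344, so C* = 30.2.
From dR/dt = 0: 1.22(1 - R*/688) = 0.0282·30.2, giving R* = 688·(1 - 0.697) = 208.
From dC/dt = 0: 0.00488·208 - 0.236 = 0.0375P*, so P* = 0.78/0.0375 = 20.8.

R* ≈ 208, C* ≈ 30.2, P* ≈ 20.8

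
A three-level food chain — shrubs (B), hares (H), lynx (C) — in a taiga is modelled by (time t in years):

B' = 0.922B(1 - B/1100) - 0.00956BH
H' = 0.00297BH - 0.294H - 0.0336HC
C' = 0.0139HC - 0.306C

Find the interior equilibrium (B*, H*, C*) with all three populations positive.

From dC/dt = 0: 0.0139H* = 0.306, so H* = 22.
From dB/dt = 0: 0.922(1 - B*/1100) = 0.00956·22, giving B* = 1100·(1 - 0.228) = 849.
From dH/dt = 0: 0.00297·849 - 0.294 = 0.0336C*, so C* = 2.23/0.0336 = 66.3.

B* ≈ 849, H* ≈ 22, C* ≈ 66.3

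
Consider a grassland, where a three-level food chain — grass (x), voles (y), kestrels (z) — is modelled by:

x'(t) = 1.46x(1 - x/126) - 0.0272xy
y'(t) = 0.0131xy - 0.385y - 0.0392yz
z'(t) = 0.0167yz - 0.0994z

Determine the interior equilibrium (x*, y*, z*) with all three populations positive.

From dz/dt = 0: 0.0167y* = 0.0994, so y* = 5.95.
From dx/dt = 0: 1.46(1 - x*/126) = 0.0272·5.95, giving x* = 126·(1 - 0.111) = 112.
From dy/dt = 0: 0.0131·112 - 0.385 = 0.0392z*, so z* = 1.08/0.0392 = 27.6.

x* ≈ 112, y* ≈ 5.95, z* ≈ 27.6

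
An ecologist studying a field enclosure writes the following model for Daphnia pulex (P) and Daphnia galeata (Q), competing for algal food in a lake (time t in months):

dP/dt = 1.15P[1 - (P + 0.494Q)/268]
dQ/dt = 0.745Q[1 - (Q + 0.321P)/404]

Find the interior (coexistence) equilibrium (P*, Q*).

P* ≈ 81.3, Q* ≈ 378

Setting both brackets to zero gives the nullclines P + 0.494Q = 268 and 0.321P + Q = 404.
Substituting Q = 404 - 0.321P into the first: P(1 - 0.494·0.321) = 268 - 0.494·404.
So P* = 68.4/0.841 = 81.3, and then Q* = 404 - 0.321·81.3 = 378.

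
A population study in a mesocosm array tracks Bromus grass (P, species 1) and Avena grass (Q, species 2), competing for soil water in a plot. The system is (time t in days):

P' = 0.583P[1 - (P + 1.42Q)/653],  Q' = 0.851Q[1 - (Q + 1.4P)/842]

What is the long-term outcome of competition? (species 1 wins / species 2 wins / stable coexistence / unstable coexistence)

Compare the nullcline intercepts: K1/α12 = 653/1.42 = 460 < K2 = 842; K2/α21 = 842/1.4 = 601 < K1 = 653.
Since both are reversed, neither can invade when rare; the interior point is a saddle.

unstable coexistence (outcome depends on initial conditions)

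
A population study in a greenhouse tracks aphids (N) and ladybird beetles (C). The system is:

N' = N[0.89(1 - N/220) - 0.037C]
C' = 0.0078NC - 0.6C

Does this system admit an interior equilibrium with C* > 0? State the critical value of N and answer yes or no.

Threshold N = 76.9; K > 76.9, so yes, the predator persists.

The predator equation gives dC/dt > 0 only when N > 0.6/0.0078 = 76.9.
Without the predator, N → K = 220. Since 220 > 76.9, the predator can invade and persist.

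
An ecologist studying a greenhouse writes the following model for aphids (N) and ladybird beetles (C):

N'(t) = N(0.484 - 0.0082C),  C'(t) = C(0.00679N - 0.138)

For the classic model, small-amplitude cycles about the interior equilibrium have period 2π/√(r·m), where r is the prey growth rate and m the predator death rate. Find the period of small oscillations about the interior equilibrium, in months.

T ≈ 24.3 months

Here r = 0.484 and m = 0.138, so r·m = 0.0668.
ω = √0.0668 = 0.258 per month, hence T = 2π/ω ≈ 24.3 months.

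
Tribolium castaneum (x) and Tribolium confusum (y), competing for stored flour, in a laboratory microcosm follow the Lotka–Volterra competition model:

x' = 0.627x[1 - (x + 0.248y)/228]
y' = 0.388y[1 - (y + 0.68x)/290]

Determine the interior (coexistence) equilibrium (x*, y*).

x* ≈ 188, y* ≈ 162

Setting both brackets to zero gives the nullclines x + 0.248y = 228 and 0.68x + y = 290.
Substituting y = 290 - 0.68x into the first: x(1 - 0.248·0.68) = 228 - 0.248·290.
So x* = 156/0.831 = 188, and then y* = 290 - 0.68·188 = 162.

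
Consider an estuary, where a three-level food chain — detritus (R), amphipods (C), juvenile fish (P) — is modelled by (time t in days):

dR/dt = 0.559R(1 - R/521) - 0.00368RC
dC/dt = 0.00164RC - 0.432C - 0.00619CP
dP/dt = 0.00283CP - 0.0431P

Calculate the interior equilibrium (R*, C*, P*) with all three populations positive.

R* ≈ 469, C* ≈ 15.2, P* ≈ 54.4

From dP/dt = 0: 0.00283C* = 0.0431, so C* = 15.2.
From dR/dt = 0: 0.559(1 - R*/521) = 0.00368·15.2, giving R* = 521·(1 - 0.1) = 469.
From dC/dt = 0: 0.00164·469 - 0.432 = 0.00619P*, so P* = 0.337/0.00619 = 54.4.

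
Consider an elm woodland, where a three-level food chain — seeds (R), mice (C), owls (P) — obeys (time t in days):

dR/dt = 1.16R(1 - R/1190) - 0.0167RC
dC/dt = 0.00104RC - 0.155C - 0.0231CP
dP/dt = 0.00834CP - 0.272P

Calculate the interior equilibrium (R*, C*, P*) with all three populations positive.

R* ≈ 631, C* ≈ 32.6, P* ≈ 21.7

From dP/dt = 0: 0.00834C* = 0.272, so C* = 32.6.
From dR/dt = 0: 1.16(1 - R*/1190) = 0.0167·32.6, giving R* = 1190·(1 - 0.47) = 631.
From dC/dt = 0: 0.00104·631 - 0.155 = 0.0231P*, so P* = 0.502/0.0231 = 21.7.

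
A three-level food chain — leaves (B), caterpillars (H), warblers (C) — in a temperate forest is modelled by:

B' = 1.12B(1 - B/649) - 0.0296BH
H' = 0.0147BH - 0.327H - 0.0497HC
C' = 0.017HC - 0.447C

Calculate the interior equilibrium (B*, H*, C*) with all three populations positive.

B* ≈ 198, H* ≈ 26.3, C* ≈ 52

From dC/dt = 0: 0.017H* = 0.447, so H* = 26.3.
From dB/dt = 0: 1.12(1 - B*/649) = 0.0296·26.3, giving B* = 649·(1 - 0.695) = 198.
From dH/dt = 0: 0.0147·198 - 0.327 = 0.0497C*, so C* = 2.58/0.0497 = 52.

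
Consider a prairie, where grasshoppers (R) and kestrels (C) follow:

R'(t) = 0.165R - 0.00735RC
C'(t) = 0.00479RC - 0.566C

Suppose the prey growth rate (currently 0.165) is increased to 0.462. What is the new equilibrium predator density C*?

C* ≈ 62.9

At the interior fixed point, setting dR/dt = 0 with R > 0 fixes C* = (prey growth rate)/(RC coefficient) — independent of the other coefficients.
With the change, C* = 0.462/0.00735 = 62.9; it rises from 22.4.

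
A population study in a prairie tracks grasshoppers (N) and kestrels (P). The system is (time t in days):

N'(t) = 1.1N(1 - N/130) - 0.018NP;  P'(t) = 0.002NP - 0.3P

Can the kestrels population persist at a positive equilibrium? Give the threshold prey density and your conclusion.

The predator equation gives dP/dt > 0 only when N > 0.3/0.002 = 150.
Without the predator, N → K = 130. Since 130 < 150, the predator cannot invade.

Threshold N = 150; K < 150, so no, the predator goes extinct.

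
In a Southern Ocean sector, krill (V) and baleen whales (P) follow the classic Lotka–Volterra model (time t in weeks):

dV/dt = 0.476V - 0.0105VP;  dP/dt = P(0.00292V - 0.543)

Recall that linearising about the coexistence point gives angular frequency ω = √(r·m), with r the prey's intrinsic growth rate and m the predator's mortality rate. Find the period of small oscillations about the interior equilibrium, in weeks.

Here r = 0.476 and m = 0.543, so r·m = 0.258.
ω = √0.258 = 0.508 per week, hence T = 2π/ω ≈ 12.4 weeks.

T ≈ 12.4 weeks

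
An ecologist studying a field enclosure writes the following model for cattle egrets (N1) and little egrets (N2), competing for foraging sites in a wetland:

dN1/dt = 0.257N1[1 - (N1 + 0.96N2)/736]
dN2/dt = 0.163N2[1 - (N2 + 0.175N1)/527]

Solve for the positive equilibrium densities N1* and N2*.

N1* ≈ 277, N2* ≈ 479

Setting both brackets to zero gives the nullclines N1 + 0.96N2 = 736 and 0.175N1 + N2 = 527.
Substituting N2 = 527 - 0.175N1 into the first: N1(1 - 0.96·0.175) = 736 - 0.96·527.
So N1* = 230/0.832 = 277, and then N2* = 527 - 0.175·277 = 479.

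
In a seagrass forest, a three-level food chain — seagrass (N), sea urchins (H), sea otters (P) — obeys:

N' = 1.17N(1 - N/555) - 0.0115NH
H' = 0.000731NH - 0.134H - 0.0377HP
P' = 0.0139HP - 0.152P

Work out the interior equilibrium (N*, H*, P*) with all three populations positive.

N* ≈ 495, H* ≈ 10.9, P* ≈ 6.05

From dP/dt = 0: 0.0139H* = 0.152, so H* = 10.9.
From dN/dt = 0: 1.17(1 - N*/555) = 0.0115·10.9, giving N* = 555·(1 - 0.107) = 495.
From dH/dt = 0: 0.000731·495 - 0.134 = 0.0377P*, so P* = 0.228/0.0377 = 6.05.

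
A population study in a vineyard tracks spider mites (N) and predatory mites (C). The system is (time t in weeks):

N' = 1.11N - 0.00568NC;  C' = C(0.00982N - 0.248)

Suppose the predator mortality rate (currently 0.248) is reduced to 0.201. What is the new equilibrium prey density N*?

At the interior fixed point, setting dC/dt = 0 with C > 0 fixes N* = (predator death rate)/(NC coefficient) — independent of the other coefficients.
With the change, N* = 0.201/0.00982 = 20.5; it falls from 25.3.

N* ≈ 20.5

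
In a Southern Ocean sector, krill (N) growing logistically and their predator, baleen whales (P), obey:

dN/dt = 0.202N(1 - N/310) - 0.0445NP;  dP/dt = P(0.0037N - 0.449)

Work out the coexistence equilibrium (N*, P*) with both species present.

From dP/dt = 0 with P > 0: 0.0037N* = 0.449, so N* = 121.
Substitute into dN/dt = 0: 0.202(1 - 121/310) = 0.0445P*.
The bracket is 0.609, giving P* = 0.123/0.0445 = 2.76.

N* ≈ 121, P* ≈ 2.76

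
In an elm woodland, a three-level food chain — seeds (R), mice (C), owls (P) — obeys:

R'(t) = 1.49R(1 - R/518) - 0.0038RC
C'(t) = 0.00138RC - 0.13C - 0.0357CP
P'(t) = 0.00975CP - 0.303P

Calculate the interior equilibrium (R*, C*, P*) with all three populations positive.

From dP/dt = 0: 0.00975C* = 0.303, so C* = 31.1.
From dR/dt = 0: 1.49(1 - R*/518) = 0.0038·31.1, giving R* = 518·(1 - 0.0793) = 477.
From dC/dt = 0: 0.00138·477 - 0.13 = 0.0357P*, so P* = 0.528/0.0357 = 14.8.

R* ≈ 477, C* ≈ 31.1, P* ≈ 14.8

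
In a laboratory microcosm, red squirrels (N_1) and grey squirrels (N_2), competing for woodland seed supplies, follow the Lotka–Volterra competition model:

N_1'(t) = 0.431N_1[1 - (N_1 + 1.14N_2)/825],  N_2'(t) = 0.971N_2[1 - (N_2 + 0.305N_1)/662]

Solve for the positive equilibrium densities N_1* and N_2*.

N_1* ≈ 108, N_2* ≈ 629

Setting both brackets to zero gives the nullclines N_1 + 1.14N_2 = 825 and 0.305N_1 + N_2 = 662.
Substituting N_2 = 662 - 0.305N_1 into the first: N_1(1 - 1.14·0.305) = 825 - 1.14·662.
So N_1* = 70.3/0.652 = 108, and then N_2* = 662 - 0.305·108 = 629.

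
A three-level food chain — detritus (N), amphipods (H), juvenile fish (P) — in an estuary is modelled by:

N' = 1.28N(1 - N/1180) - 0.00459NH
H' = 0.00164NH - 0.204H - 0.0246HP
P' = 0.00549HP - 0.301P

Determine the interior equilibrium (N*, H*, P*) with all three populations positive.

From dP/dt = 0: 0.00549H* = 0.301, so H* = 54.8.
From dN/dt = 0: 1.28(1 - N*/1180) = 0.00459·54.8, giving N* = 1180·(1 - 0.197) = 948.
From dH/dt = 0: 0.00164·948 - 0.204 = 0.0246P*, so P* = 1.35/0.0246 = 54.9.

N* ≈ 948, H* ≈ 54.8, P* ≈ 54.9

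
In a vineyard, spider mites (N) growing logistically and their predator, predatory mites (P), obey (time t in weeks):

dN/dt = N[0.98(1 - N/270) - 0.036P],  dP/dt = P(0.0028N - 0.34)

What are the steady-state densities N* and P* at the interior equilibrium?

From dP/dt = 0 with P > 0: 0.0028N* = 0.34, so N* = 121.
Substitute into dN/dt = 0: 0.98(1 - 121/270) = 0.036P*.
The bracket is 0.55, giving P* = 0.539/0.036 = 15.

N* ≈ 121, P* ≈ 15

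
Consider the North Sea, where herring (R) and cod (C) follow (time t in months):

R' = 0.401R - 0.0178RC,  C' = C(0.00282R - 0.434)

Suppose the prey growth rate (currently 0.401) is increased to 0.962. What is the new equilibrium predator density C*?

At the interior fixed point, setting dR/dt = 0 with R > 0 fixes C* = (prey growth rate)/(RC coefficient) — independent of the other coefficients.
With the change, C* = 0.962/0.0178 = 54; it rises from 22.5.

C* ≈ 54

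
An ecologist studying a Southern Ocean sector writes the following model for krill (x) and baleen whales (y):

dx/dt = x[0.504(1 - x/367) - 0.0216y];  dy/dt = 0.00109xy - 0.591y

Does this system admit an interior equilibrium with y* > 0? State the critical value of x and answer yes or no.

Threshold x = 542; K < 542, so no, the predator goes extinct.

The predator equation gives dy/dt > 0 only when x > 0.591/0.00109 = 542.
Without the predator, x → K = 367. Since 367 < 542, the predator cannot invade.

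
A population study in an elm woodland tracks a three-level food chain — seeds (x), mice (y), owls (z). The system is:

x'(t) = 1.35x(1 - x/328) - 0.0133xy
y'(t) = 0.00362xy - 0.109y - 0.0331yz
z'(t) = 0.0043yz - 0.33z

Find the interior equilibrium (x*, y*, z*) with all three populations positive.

From dz/dt = 0: 0.0043y* = 0.33, so y* = 76.7.
From dx/dt = 0: 1.35(1 - x*/328) = 0.0133·76.7, giving x* = 328·(1 - 0.756) = 80.
From dy/dt = 0: 0.00362·80 - 0.109 = 0.0331z*, so z* = 0.181/0.0331 = 5.46.

x* ≈ 80, y* ≈ 76.7, z* ≈ 5.46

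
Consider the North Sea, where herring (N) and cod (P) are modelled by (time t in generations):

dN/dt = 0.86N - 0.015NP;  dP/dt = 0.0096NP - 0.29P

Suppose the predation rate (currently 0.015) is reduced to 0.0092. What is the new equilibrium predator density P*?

At the interior fixed point, setting dN/dt = 0 with N > 0 fixes P* = (prey growth rate)/(NP coefficient) — independent of the other coefficients.
With the change, P* = 0.86/0.0092 = 93.5; it rises from 57.3.

P* ≈ 93.5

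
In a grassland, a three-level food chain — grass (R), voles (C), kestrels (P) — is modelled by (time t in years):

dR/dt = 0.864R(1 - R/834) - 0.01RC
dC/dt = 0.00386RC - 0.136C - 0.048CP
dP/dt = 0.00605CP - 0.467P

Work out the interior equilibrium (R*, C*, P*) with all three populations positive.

From dP/dt = 0: 0.00605C* = 0.467, so C* = 77.2.
From dR/dt = 0: 0.864(1 - R*/834) = 0.01·77.2, giving R* = 834·(1 - 0.893) = 88.9.
From dC/dt = 0: 0.00386·88.9 - 0.136 = 0.048P*, so P* = 0.207/0.048 = 4.32.

R* ≈ 88.9, C* ≈ 77.2, P* ≈ 4.32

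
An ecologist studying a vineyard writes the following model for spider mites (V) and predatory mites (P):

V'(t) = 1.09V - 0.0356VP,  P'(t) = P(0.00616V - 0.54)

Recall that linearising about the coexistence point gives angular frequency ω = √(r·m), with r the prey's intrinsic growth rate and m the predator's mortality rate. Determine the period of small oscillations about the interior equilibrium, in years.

Here r = 1.09 and m = 0.54, so r·m = 0.589.
ω = √0.589 = 0.767 per year, hence T = 2π/ω ≈ 8.19 years.

T ≈ 8.19 years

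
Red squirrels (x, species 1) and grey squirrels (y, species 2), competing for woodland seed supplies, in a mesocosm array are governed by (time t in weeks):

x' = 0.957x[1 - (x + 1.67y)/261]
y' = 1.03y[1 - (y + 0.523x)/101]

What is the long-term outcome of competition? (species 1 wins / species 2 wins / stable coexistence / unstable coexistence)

species 1 excludes species 2

Compare the nullcline intercepts: K1/α12 = 261/1.67 = 156 > K2 = 101; K2/α21 = 101/0.523 = 193 < K1 = 261.
Since the inequalities point opposite ways, species 1 can invade but species 2 cannot.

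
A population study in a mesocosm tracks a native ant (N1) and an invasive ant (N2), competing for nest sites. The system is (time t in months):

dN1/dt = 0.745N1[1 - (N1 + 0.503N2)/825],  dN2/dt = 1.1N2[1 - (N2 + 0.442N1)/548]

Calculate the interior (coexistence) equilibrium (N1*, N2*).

Setting both brackets to zero gives the nullclines N1 + 0.503N2 = 825 and 0.442N1 + N2 = 548.
Substituting N2 = 548 - 0.442N1 into the first: N1(1 - 0.503·0.442) = 825 - 0.503·548.
So N1* = 549/0.778 = 706, and then N2* = 548 - 0.442·706 = 236.

N1* ≈ 706, N2* ≈ 236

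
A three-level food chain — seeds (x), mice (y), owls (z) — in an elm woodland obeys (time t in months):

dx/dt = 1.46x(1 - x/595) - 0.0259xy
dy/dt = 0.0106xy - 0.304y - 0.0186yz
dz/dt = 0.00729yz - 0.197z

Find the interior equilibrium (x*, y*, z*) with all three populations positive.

From dz/dt = 0: 0.00729y* = 0.197, so y* = 27.
From dx/dt = 0: 1.46(1 - x*/595) = 0.0259·27, giving x* = 595·(1 - 0.479) = 310.
From dy/dt = 0: 0.0106·310 - 0.304 = 0.0186z*, so z* = 2.98/0.0186 = 160.

x* ≈ 310, y* ≈ 27, z* ≈ 160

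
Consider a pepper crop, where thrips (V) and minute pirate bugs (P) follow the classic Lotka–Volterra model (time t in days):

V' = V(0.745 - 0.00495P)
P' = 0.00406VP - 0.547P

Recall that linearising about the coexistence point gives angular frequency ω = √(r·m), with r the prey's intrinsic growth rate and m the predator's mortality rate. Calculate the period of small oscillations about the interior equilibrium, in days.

Here r = 0.745 and m = 0.547, so r·m = 0.408.
ω = √0.408 = 0.638 per day, hence T = 2π/ω ≈ 9.84 days.

T ≈ 9.84 days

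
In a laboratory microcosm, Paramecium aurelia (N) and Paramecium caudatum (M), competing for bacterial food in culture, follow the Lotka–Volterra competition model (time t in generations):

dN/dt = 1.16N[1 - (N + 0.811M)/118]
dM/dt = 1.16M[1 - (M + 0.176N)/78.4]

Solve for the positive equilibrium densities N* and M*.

N* ≈ 63.5, M* ≈ 67.2

Setting both brackets to zero gives the nullclines N + 0.811M = 118 and 0.176N + M = 78.4.
Substituting M = 78.4 - 0.176N into the first: N(1 - 0.811·0.176) = 118 - 0.811·78.4.
So N* = 54.4/0.857 = 63.5, and then M* = 78.4 - 0.176·63.5 = 67.2.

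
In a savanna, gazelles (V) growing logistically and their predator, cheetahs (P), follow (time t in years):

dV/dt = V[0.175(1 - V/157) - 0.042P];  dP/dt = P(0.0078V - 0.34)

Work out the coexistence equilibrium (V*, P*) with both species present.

From dP/dt = 0 with P > 0: 0.0078V* = 0.34, so V* = 43.6.
Substitute into dV/dt = 0: 0.175(1 - 43.6/157) = 0.042P*.
The bracket is 0.722, giving P* = 0.126/0.042 = 3.01.

V* ≈ 43.6, P* ≈ 3.01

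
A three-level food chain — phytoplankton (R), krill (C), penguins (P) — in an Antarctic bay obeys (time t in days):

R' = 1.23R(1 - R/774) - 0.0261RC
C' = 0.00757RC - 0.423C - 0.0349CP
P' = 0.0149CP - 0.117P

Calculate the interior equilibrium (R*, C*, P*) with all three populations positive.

From dP/dt = 0: 0.0149C* = 0.117, so C* = 7.85.
From dR/dt = 0: 1.23(1 - R*/774) = 0.0261·7.85, giving R* = 774·(1 - 0.167) = 645.
From dC/dt = 0: 0.00757·645 - 0.423 = 0.0349P*, so P* = 4.46/0.0349 = 128.

R* ≈ 645, C* ≈ 7.85, P* ≈ 128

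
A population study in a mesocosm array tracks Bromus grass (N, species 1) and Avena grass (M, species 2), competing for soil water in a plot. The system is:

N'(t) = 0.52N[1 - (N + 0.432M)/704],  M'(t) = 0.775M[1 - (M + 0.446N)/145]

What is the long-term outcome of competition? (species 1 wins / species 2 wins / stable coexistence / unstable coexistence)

species 1 excludes species 2

Compare the nullcline intercepts: K1/α12 = 704/0.432 = 1630 > K2 = 145; K2/α21 = 145/0.446 = 325 < K1 = 704.
Since the inequalities point opposite ways, species 1 can invade but species 2 cannot.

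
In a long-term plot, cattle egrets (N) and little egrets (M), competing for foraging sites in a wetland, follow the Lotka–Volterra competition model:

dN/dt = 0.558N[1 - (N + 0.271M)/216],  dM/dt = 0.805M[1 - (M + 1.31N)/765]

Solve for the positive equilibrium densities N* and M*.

N* ≈ 13.5, M* ≈ 747

Setting both brackets to zero gives the nullclines N + 0.271M = 216 and 1.31N + M = 765.
Substituting M = 765 - 1.31N into the first: N(1 - 0.271·1.31) = 216 - 0.271·765.
So N* = 8.68/0.645 = 13.5, and then M* = 765 - 1.31·13.5 = 747.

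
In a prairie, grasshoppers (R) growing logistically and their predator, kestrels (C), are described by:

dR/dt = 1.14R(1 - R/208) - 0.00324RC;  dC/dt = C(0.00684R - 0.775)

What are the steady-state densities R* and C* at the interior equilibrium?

From dC/dt = 0 with C > 0: 0.00684R* = 0.775, so R* = 113.
Substitute into dR/dt = 0: 1.14(1 - 113/208) = 0.00324C*.
The bracket is 0.455, giving C* = 0.519/0.00324 = 160.

R* ≈ 113, C* ≈ 160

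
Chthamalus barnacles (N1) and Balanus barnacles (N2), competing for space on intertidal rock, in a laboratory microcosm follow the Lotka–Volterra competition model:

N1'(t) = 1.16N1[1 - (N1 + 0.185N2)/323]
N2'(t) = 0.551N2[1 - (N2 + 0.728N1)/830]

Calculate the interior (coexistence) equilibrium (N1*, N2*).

Setting both brackets to zero gives the nullclines N1 + 0.185N2 = 323 and 0.728N1 + N2 = 830.
Substituting N2 = 830 - 0.728N1 into the first: N1(1 - 0.185·0.728) = 323 - 0.185·830.
So N1* = 169/0.865 = 196, and then N2* = 830 - 0.728·196 = 687.

N1* ≈ 196, N2* ≈ 687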